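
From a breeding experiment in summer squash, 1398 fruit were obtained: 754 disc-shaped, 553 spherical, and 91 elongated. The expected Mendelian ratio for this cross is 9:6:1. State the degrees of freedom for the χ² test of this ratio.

A goodness-of-fit test with 3 phenotype classes has df = 3 − 1 = 2.

2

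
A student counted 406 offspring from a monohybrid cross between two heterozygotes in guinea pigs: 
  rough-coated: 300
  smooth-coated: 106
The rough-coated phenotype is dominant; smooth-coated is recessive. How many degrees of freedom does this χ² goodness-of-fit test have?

1

For a monohybrid cross between heterozygotes with complete dominance, the expected phenotypic ratio is 3:1.
A goodness-of-fit test with 2 phenotype classes has df = 2 − 1 = 1.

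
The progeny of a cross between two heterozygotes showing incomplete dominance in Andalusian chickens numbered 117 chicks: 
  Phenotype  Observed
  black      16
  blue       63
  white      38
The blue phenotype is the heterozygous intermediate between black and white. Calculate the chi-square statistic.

8.966

With incomplete dominance, a heterozygote × heterozygote cross gives a 1:2:1 phenotypic ratio.
Under the 1:2:1 hypothesis (Σ ratio = 4, N = 117):
  black: 117 × 1/4 = 29.25
  blue: 117 × 2/4 = 58.5
  white: 117 × 1/4 = 29.25
χ² = Σ (O − E)² / E
  black: (16 − 29.25)² / 29.25 = 6.0021
  blue: (63 − 58.5)² / 58.5 = 0.3462
  white: (38 − 29.25)² / 29.25 = 2.6175
χ² = 6.0021 + 0.3462 + 2.6175 = 8.9658 ≈ 8.966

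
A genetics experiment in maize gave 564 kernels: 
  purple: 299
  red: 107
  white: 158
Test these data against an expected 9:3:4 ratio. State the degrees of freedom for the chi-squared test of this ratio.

A goodness-of-fit test with 3 phenotype classes has df = 3 − 1 = 2.

2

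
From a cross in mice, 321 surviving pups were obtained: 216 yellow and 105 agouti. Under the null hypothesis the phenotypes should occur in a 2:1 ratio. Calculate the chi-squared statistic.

Total ratio parts = 3. Expected numbers out of 321:
  yellow: 321 × 2/3 = 214
  agouti: 321 × 1/3 = 107
χ² = Σ (O − E)² / E
  yellow: (216 − 214)² / 214 = 0.0187
  agouti: (105 − 107)² / 107 = 0.0374
χ² = 0.0187 + 0.0374 = 0.0561 ≈ 0.056

0.056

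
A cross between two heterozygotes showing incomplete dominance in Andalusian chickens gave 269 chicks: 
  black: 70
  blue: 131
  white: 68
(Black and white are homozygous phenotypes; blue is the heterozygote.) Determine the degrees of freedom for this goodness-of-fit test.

With incomplete dominance, a heterozygote × heterozygote cross gives a 1:2:1 phenotypic ratio.
A goodness-of-fit test with 3 phenotype classes has df = 3 − 1 = 2.

2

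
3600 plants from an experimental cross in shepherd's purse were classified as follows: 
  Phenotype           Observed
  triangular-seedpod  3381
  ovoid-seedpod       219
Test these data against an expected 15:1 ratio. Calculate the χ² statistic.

0.171

Total ratio parts = 16. Expected numbers out of 3600:
  triangular-seedpod: 3600 × 15/16 = 3375
  ovoid-seedpod: 3600 × 1/16 = 225
χ² = Σ (O − E)² / E
  triangular-seedpod: (3381 − 3375)² / 3375 = 0.0107
  ovoid-seedpod: (219 − 225)² / 225 = 0.1600
χ² = 0.0107 + 0.1600 = 0.1707 ≈ 0.171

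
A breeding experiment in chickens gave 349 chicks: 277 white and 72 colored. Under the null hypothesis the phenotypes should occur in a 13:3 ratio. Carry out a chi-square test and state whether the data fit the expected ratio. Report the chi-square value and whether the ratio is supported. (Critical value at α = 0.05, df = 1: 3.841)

Expected counts for N = 349 under a 13:3 ratio (total parts = 16):
  white: 349 × 13/16 = 283.5625
  colored: 349 × 3/16 = 65.4375
χ² = Σ (O − E)² / E
  white: (277 − 283.5625)² / 283.5625 = 0.1519
  colored: (72 − 65.4375)² / 65.4375 = 0.6581
χ² = 0.1519 + 0.6581 = 0.810
Degrees of freedom = 2 − 1 = 1; critical value at α = 0.05 is 3.841.
Since 0.810 < 3.841, we fail to reject the null hypothesis — the data are consistent with the 13:3 ratio.

0.810; consistent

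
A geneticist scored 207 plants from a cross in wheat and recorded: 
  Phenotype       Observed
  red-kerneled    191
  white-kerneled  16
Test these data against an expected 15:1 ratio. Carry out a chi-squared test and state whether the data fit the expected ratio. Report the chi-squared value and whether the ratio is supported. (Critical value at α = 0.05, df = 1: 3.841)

Total ratio parts = 16. Expected numbers out of 207:
  red-kerneled: 207 × 15/16 = 194.0625
  white-kerneled: 207 × 1/16 = 12.9375
χ² = Σ (O − E)² / E
  red-kerneled: (191 − 194.0625)² / 194.0625 = 0.0483
  white-kerneled: (16 − 12.9375)² / 12.9375 = 0.7249
χ² = 0.0483 + 0.7249 = 0.7732 ≈ 0.773
Degrees of freedom = 2 − 1 = 1; critical value at α = 0.05 is 3.841.
Since 0.773 < 3.841, we fail to reject the null hypothesis — the data are consistent with the 15:1 ratio.

0.773; consistent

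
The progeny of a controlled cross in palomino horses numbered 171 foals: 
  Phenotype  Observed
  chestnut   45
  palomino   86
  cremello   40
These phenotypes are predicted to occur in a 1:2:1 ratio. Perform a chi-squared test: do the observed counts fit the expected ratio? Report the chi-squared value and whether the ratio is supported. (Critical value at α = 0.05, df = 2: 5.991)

Total ratio parts = 4. Expected numbers out of 171:
  chestnut: 171 × 1/4 = 42.75
  palomino: 171 × 2/4 = 85.5
  cremello: 171 × 1/4 = 42.75
χ² = Σ (O − E)² / E
  chestnut: (45 − 42.75)² / 42.75 = 0.1184
  palomino: (86 − 85.5)² / 85.5 = 0.0029
  cremello: (40 − 42.75)² / 42.75 = 0.1769
χ² = 0.1184 + 0.0029 + 0.1769 = 0.2982 ≈ 0.298
Degrees of freedom = 3 − 1 = 2; critical value at α = 0.05 is 5.991.
Since 0.298 < 5.991, we fail to reject the null hypothesis — the data are consistent with the 1:2:1 ratio.

0.298; consistent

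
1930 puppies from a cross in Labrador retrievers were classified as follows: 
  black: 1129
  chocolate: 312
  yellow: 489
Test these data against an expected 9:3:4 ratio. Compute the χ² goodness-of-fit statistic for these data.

The 9:3:4 ratio has 16 parts, so with N = 1930 the expected counts are:
  black: 1930 × 9/16 = 1085.625
  chocolate: 1930 × 3/16 = 361.875
  yellow: 1930 × 4/16 = 482.5
χ² = Σ (O − E)² / E
  black: (1129 − 1085.625)² / 1085.625 = 1.7330
  chocolate: (312 − 361.875)² / 361.875 = 6.8740
  yellow: (489 − 482.5)² / 482.5 = 0.0876
χ² = 1.7330 + 6.8740 + 0.0876 = 8.6946 ≈ 8.695

8.695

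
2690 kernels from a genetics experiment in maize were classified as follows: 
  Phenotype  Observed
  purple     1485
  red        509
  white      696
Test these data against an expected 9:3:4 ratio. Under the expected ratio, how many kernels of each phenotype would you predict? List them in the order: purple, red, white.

Expected counts for N = 2690 under a 9:3:4 ratio (total parts = 16):
  purple: 2690 × 9/16 = 1513.125
  red: 2690 × 3/16 = 504.375
  white: 2690 × 4/16 = 672.5

1513.125, 504.375, 672.5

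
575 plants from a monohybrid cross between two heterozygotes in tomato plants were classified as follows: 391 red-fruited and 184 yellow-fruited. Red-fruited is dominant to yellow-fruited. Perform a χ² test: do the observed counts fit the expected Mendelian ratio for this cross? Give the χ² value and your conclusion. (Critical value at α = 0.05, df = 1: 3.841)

For a monohybrid cross between heterozygotes with complete dominance, the expected phenotypic ratio is 3:1.
Expected counts for N = 575 under a 3:1 ratio (total parts = 4):
  red-fruited: 575 × 3/4 = 431.25
  yellow-fruited: 575 × 1/4 = 143.75
χ² = Σ (O − E)² / E
  red-fruited: (391 − 431.25)² / 431.25 = 3.7567
  yellow-fruited: (184 − 143.75)² / 143.75 = 11.2700
χ² = 3.7567 + 11.2700 = 15.0267 ≈ 15.027
Degrees of freedom = 2 − 1 = 1; critical value at α = 0.05 is 3.841.
Since 15.027 > 3.841, we reject the null hypothesis — the data do not fit the 3:1 ratio.

15.027; not consistent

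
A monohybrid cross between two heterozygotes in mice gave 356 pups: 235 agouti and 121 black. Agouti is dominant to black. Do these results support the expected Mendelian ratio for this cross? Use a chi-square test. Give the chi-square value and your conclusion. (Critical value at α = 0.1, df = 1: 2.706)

For a monohybrid cross between heterozygotes with complete dominance, the expected phenotypic ratio is 3:1.
Expected counts for N = 356 under a 3:1 ratio (total parts = 4):
  agouti: 356 × 3/4 = 267
  black: 356 × 1/4 = 89
χ² = Σ (O − E)² / E
  agouti: (235 − 267)² / 267 = 3.8352
  black: (121 − 89)² / 89 = 11.5056
χ² = 3.8352 + 11.5056 = 15.3408 ≈ 15.341
Degrees of freedom = 2 − 1 = 1; critical value at α = 0.1 is 2.706.
Since 15.341 > 2.706, we reject the null hypothesis — the data do not fit the 3:1 ratio.

15.341; not consistent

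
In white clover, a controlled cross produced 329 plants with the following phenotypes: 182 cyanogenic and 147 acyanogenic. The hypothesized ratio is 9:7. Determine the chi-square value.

Under the 9:7 hypothesis (Σ ratio = 16, N = 329):
  cyanogenic: 329 × 9/16 = 185.0625
  acyanogenic: 329 × 7/16 = 143.9375
χ² = Σ (O − E)² / E
  cyanogenic: (182 − 185.0625)² / 185.0625 = 0.0507
  acyanogenic: (147 − 143.9375)² / 143.9375 = 0.0652
χ² = 0.0507 + 0.0652 = 0.1159 ≈ 0.116

0.116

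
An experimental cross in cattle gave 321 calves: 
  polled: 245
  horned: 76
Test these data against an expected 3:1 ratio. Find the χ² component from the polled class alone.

0.075

Total ratio parts = 4. Expected numbers out of 321:
  polled: 321 × 3/4 = 240.75
  horned: 321 × 1/4 = 80.25
Contribution of polled: (245 − 240.75)² / 240.75 = 0.0750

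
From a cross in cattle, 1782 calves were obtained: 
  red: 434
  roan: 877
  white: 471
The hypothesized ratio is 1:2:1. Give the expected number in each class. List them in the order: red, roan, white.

445.5, 891, 445.5

The 1:2:1 ratio has 4 parts, so with N = 1782 the expected counts are:
  red: 1782 × 1/4 = 445.5
  roan: 1782 × 2/4 = 891
  white: 1782 × 1/4 = 445.5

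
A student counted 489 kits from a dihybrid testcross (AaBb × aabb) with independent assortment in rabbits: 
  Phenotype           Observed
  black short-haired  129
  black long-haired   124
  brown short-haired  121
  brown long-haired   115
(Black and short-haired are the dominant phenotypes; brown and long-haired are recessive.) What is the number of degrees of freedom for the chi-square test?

3

A dihybrid testcross with independent assortment gives a 1:1:1:1 ratio.
A goodness-of-fit test with 4 phenotype classes has df = 4 − 1 = 3.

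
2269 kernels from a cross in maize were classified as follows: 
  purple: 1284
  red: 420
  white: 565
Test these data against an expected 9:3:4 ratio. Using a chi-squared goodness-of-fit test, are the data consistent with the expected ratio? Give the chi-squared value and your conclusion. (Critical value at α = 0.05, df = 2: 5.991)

Under the 9:3:4 hypothesis (Σ ratio = 16, N = 2269):
  purple: 2269 × 9/16 = 1276.3125
  red: 2269 × 3/16 = 425.4375
  white: 2269 × 4/16 = 567.25
χ² = Σ (O − E)² / E
  purple: (1284 − 1276.3125)² / 1276.3125 = 0.0463
  red: (420 − 425.4375)² / 425.4375 = 0.0695
  white: (565 − 567.25)² / 567.25 = 0.0089
χ² = 0.0463 + 0.0695 + 0.0089 = 0.1247 ≈ 0.125
Degrees of freedom = 3 − 1 = 2; critical value at α = 0.05 is 5.991.
Since 0.125 < 5.991, we fail to reject the null hypothesis — the data are consistent with the 9:3:4 ratio.

0.125; consistent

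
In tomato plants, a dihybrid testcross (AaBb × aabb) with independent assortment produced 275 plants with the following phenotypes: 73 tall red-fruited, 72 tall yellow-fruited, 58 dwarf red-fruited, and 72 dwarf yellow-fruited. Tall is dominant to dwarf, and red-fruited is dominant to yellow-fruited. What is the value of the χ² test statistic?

2.251

A dihybrid testcross with independent assortment gives a 1:1:1:1 ratio.
Expected counts for N = 275 under a 1:1:1:1 ratio (total parts = 4):
  tall red-fruited: 275 × 1/4 = 68.75
  tall yellow-fruited: 275 × 1/4 = 68.75
  dwarf red-fruited: 275 × 1/4 = 68.75
  dwarf yellow-fruited: 275 × 1/4 = 68.75
χ² = Σ (O − E)² / E
  tall red-fruited: (73 − 68.75)² / 68.75 = 0.2627
  tall yellow-fruited: (72 − 68.75)² / 68.75 = 0.1536
  dwarf red-fruited: (58 − 68.75)² / 68.75 = 1.6809
  dwarf yellow-fruited: (72 − 68.75)² / 68.75 = 0.1536
χ² = 0.2627 + 0.1536 + 1.6809 + 0.1536 = 2.2508 ≈ 2.251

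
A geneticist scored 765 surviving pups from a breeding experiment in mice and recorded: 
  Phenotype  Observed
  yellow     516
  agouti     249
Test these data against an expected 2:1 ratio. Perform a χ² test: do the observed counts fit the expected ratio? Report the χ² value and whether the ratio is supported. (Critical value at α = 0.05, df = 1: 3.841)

0.212; consistent

Expected counts for N = 765 under a 2:1 ratio (total parts = 3):
  yellow: 765 × 2/3 = 510
  agouti: 765 × 1/3 = 255
χ² = Σ (O − E)² / E
  yellow: (516 − 510)² / 510 = 0.0706
  agouti: (249 − 255)² / 255 = 0.1412
χ² = 0.0706 + 0.1412 = 0.2118 ≈ 0.212
Degrees of freedom = 2 − 1 = 1; critical value at α = 0.05 is 3.841.
Since 0.212 < 3.841, we fail to reject the null hypothesis — the data are consistent with the 2:1 ratio.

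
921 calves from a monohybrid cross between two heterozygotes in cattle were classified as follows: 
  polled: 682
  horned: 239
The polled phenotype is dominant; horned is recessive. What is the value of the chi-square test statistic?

For a monohybrid cross between heterozygotes with complete dominance, the expected phenotypic ratio is 3:1.
The 3:1 ratio has 4 parts, so with N = 921 the expected counts are:
  polled: 921 × 3/4 = 690.75
  horned: 921 × 1/4 = 230.25
χ² = Σ (O − E)² / E
  polled: (682 − 690.75)² / 690.75 = 0.1108
  horned: (239 − 230.25)² / 230.25 = 0.3325
χ² = 0.1108 + 0.3325 = 0.4433 ≈ 0.443

0.443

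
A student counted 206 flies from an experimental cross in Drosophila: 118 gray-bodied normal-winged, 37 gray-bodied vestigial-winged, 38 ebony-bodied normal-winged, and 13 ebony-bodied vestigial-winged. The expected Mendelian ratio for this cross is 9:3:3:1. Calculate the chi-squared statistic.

The 9:3:3:1 ratio has 16 parts, so with N = 206 the expected counts are:
  gray-bodied normal-winged: 206 × 9/16 = 115.875
  gray-bodied vestigial-winged: 206 × 3/16 = 38.625
  ebony-bodied normal-winged: 206 × 3/16 = 38.625
  ebony-bodied vestigial-winged: 206 × 1/16 = 12.875
χ² = Σ (O − E)² / E
  gray-bodied normal-winged: (118 − 115.875)² / 115.875 = 0.0390
  gray-bodied vestigial-winged: (37 − 38.625)² / 38.625 = 0.0684
  ebony-bodied normal-winged: (38 − 38.625)² / 38.625 = 0.0101
  ebony-bodied vestigial-winged: (13 − 12.875)² / 12.875 = 0.0012
χ² = 0.0390 + 0.0684 + 0.0101 + 0.0012 = 0.1187 ≈ 0.119

0.119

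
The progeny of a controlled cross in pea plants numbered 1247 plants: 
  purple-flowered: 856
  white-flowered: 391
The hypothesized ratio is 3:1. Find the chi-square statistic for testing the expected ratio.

Total ratio parts = 4. Expected numbers out of 1247:
  purple-flowered: 1247 × 3/4 = 935.25
  white-flowered: 1247 × 1/4 = 311.75
χ² = Σ (O − E)² / E
  purple-flowered: (856 − 935.25)² / 935.25 = 6.7154
  white-flowered: (391 − 311.75)² / 311.75 = 20.1462
χ² = 6.7154 + 20.1462 = 26.8616 ≈ 26.862

26.862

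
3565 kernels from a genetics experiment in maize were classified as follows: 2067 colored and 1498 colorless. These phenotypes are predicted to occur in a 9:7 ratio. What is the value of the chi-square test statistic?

4.337

The 9:7 ratio has 16 parts, so with N = 3565 the expected counts are:
  colored: 3565 × 9/16 = 2005.3125
  colorless: 3565 × 7/16 = 1559.6875
χ² = Σ (O − E)² / E
  colored: (2067 − 2005.3125)² / 2005.3125 = 1.8976
  colorless: (1498 − 1559.6875)² / 1559.6875 = 2.4398
χ² = 1.8976 + 2.4398 = 4.3374 ≈ 4.337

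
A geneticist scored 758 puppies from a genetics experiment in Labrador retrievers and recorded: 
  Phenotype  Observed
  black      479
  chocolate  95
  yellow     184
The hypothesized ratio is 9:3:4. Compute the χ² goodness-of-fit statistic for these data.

Under the 9:3:4 hypothesis (Σ ratio = 16, N = 758):
  black: 758 × 9/16 = 426.375
  chocolate: 758 × 3/16 = 142.125
  yellow: 758 × 4/16 = 189.5
χ² = Σ (O − E)² / E
  black: (479 − 426.375)² / 426.375 = 6.4952
  chocolate: (95 − 142.125)² / 142.125 = 15.6254
  yellow: (184 − 189.5)² / 189.5 = 0.1596
χ² = 6.4952 + 15.6254 + 0.1596 = 22.2802 ≈ 22.280

22.280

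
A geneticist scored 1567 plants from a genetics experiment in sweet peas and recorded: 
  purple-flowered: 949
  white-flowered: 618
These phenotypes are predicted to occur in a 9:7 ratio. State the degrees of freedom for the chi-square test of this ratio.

1

A goodness-of-fit test with 2 phenotype classes has df = 2 − 1 = 1.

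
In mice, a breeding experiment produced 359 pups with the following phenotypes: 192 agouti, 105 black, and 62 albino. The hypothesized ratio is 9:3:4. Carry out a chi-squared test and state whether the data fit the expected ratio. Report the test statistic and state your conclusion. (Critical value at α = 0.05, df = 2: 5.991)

Expected counts for N = 359 under a 9:3:4 ratio (total parts = 16):
  agouti: 359 × 9/16 = 201.9375
  black: 359 × 3/16 = 67.3125
  albino: 359 × 4/16 = 89.75
χ² = Σ (O − E)² / E
  agouti: (192 − 201.9375)² / 201.9375 = 0.4890
  black: (105 − 67.3125)² / 67.3125 = 21.1008
  albino: (62 − 89.75)² / 89.75 = 8.5801
χ² = 0.4890 + 21.1008 + 8.5801 = 30.1699 ≈ 30.170
Degrees of freedom = 3 − 1 = 2; critical value at α = 0.05 is 5.991.
Since 30.170 > 5.991, we reject the null hypothesis — the data do not fit the 9:3:4 ratio.

30.170; not consistent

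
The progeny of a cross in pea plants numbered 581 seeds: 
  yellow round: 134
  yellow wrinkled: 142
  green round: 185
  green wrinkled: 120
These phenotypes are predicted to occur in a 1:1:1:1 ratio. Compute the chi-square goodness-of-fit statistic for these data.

16.212

Expected counts for N = 581 under a 1:1:1:1 ratio (total parts = 4):
  yellow round: 581 × 1/4 = 145.25
  yellow wrinkled: 581 × 1/4 = 145.25
  green round: 581 × 1/4 = 145.25
  green wrinkled: 581 × 1/4 = 145.25
χ² = Σ (O − E)² / E
  yellow round: (134 − 145.25)² / 145.25 = 0.8713
  yellow wrinkled: (142 − 145.25)² / 145.25 = 0.0727
  green round: (185 − 145.25)² / 145.25 = 10.8782
  green wrinkled: (120 − 145.25)² / 145.25 = 4.3894
χ² = 0.8713 + 0.0727 + 10.8782 + 4.3894 = 16.2116 ≈ 16.212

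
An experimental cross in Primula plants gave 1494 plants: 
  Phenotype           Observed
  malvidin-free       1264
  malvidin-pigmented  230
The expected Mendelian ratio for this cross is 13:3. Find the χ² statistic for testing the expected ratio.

The 13:3 ratio has 16 parts, so with N = 1494 the expected counts are:
  malvidin-free: 1494 × 13/16 = 1213.875
  malvidin-pigmented: 1494 × 3/16 = 280.125
χ² = Σ (O − E)² / E
  malvidin-free: (1264 − 1213.875)² / 1213.875 = 2.0698
  malvidin-pigmented: (230 − 280.125)² / 280.125 = 8.9693
χ² = 2.0698 + 8.9693 = 11.0391 ≈ 11.039

11.039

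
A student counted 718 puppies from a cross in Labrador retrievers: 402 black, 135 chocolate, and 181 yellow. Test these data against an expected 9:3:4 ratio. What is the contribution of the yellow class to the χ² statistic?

0.013

Under the 9:3:4 hypothesis (Σ ratio = 16, N = 718):
  black: 718 × 9/16 = 403.875
  chocolate: 718 × 3/16 = 134.625
  yellow: 718 × 4/16 = 179.5
Contribution of yellow: (181 − 179.5)² / 179.5 = 0.0125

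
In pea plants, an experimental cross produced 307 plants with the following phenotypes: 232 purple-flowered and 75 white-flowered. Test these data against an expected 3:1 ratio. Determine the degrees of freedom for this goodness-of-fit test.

1

A goodness-of-fit test with 2 phenotype classes has df = 2 − 1 = 1.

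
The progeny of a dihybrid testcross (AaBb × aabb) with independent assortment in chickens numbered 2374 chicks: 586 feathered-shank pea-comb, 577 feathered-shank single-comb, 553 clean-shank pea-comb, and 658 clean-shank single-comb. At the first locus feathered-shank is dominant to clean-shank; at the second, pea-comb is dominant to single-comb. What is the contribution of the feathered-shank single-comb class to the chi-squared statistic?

A dihybrid testcross with independent assortment gives a 1:1:1:1 ratio.
Expected counts for N = 2374 under a 1:1:1:1 ratio (total parts = 4):
  feathered-shank pea-comb: 2374 × 1/4 = 593.5
  feathered-shank single-comb: 2374 × 1/4 = 593.5
  clean-shank pea-comb: 2374 × 1/4 = 593.5
  clean-shank single-comb: 2374 × 1/4 = 593.5
Contribution of feathered-shank single-comb: (577 − 593.5)² / 593.5 = 0.4587

0.459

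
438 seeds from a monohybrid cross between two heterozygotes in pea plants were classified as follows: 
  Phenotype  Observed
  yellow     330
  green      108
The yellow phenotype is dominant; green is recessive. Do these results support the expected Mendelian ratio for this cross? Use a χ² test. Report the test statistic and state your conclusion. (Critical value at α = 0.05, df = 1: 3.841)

For a monohybrid cross between heterozygotes with complete dominance, the expected phenotypic ratio is 3:1.
The 3:1 ratio has 4 parts, so with N = 438 the expected counts are:
  yellow: 438 × 3/4 = 328.5
  green: 438 × 1/4 = 109.5
χ² = Σ (O − E)² / E
  yellow: (330 − 328.5)² / 328.5 = 0.0068
  green: (108 − 109.5)² / 109.5 = 0.0205
χ² = 0.0068 + 0.0205 = 0.0273 ≈ 0.027
Degrees of freedom = 2 − 1 = 1; critical value at α = 0.05 is 3.841.
Since 0.027 < 3.841, we fail to reject the null hypothesis — the data are consistent with the 3:1 ratio.

0.027; consistent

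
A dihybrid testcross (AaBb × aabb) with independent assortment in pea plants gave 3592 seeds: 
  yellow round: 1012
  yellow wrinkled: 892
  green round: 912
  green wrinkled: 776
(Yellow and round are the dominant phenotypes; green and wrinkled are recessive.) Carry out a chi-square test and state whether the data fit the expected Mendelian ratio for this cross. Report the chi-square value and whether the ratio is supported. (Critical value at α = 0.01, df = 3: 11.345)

31.305; not consistent

A dihybrid testcross with independent assortment gives a 1:1:1:1 ratio.
Total ratio parts = 4. Expected numbers out of 3592:
  yellow round: 3592 × 1/4 = 898
  yellow wrinkled: 3592 × 1/4 = 898
  green round: 3592 × 1/4 = 898
  green wrinkled: 3592 × 1/4 = 898
χ² = Σ (O − E)² / E
  yellow round: (1012 − 898)² / 898 = 14.4722
  yellow wrinkled: (892 − 898)² / 898 = 0.0401
  green round: (912 − 898)² / 898 = 0.2183
  green wrinkled: (776 − 898)² / 898 = 16.5746
χ² = 14.4722 + 0.0401 + 0.2183 + 16.5746 = 31.3052 ≈ 31.305
Degrees of freedom = 4 − 1 = 3; critical value at α = 0.01 is 11.345.
Since 31.305 > 11.345, we reject the null hypothesis — the data do not fit the 1:1:1:1 ratio.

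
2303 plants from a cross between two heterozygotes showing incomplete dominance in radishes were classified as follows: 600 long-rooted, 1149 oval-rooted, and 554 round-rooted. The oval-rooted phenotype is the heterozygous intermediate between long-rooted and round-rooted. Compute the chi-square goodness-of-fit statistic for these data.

With incomplete dominance, a heterozygote × heterozygote cross gives a 1:2:1 phenotypic ratio.
The 1:2:1 ratio has 4 parts, so with N = 2303 the expected counts are:
  long-rooted: 2303 × 1/4 = 575.75
  oval-rooted: 2303 × 2/4 = 1151.5
  round-rooted: 2303 × 1/4 = 575.75
χ² = Σ (O − E)² / E
  long-rooted: (600 − 575.75)² / 575.75 = 1.0214
  oval-rooted: (1149 − 1151.5)² / 1151.5 = 0.0054
  round-rooted: (554 − 575.75)² / 575.75 = 0.8216
χ² = 1.0214 + 0.0054 + 0.8216 = 1.8484 ≈ 1.848

1.848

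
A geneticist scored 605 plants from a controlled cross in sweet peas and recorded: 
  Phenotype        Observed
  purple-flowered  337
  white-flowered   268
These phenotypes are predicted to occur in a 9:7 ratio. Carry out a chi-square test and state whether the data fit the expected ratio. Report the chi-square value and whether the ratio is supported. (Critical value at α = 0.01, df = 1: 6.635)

The 9:7 ratio has 16 parts, so with N = 605 the expected counts are:
  purple-flowered: 605 × 9/16 = 340.3125
  white-flowered: 605 × 7/16 = 264.6875
χ² = Σ (O − E)² / E
  purple-flowered: (337 − 340.3125)² / 340.3125 = 0.0322
  white-flowered: (268 − 264.6875)² / 264.6875 = 0.0415
χ² = 0.0322 + 0.0415 = 0.0737 ≈ 0.074
Degrees of freedom = 2 − 1 = 1; critical value at α = 0.01 is 6.635.
Since 0.074 < 6.635, we fail to reject the null hypothesis — the data are consistent with the 9:7 ratio.

0.074; consistent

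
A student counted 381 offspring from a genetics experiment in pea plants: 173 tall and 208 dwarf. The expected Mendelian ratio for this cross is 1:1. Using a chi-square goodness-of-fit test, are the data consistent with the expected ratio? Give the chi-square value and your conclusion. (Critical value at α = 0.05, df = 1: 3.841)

Expected counts for N = 381 under a 1:1 ratio (total parts = 2):
  tall: 381 × 1/2 = 190.5
  dwarf: 381 × 1/2 = 190.5
χ² = Σ (O − E)² / E
  tall: (173 − 190.5)² / 190.5 = 1.6076
  dwarf: (208 − 190.5)² / 190.5 = 1.6076
χ² = 1.6076 + 1.6076 = 3.2152 ≈ 3.215
Degrees of freedom = 2 − 1 = 1; critical value at α = 0.05 is 3.841.
Since 3.215 < 3.841, we fail to reject the null hypothesis — the data are consistent with the 1:1 ratio.

3.215; consistent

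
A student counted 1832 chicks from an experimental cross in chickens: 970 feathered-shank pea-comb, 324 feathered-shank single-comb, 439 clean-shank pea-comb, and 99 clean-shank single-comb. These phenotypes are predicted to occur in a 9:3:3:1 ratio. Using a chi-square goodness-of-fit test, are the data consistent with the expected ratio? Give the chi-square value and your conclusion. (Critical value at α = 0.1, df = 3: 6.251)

33.308; not consistent

Total ratio parts = 16. Expected numbers out of 1832:
  feathered-shank pea-comb: 1832 × 9/16 = 1030.5
  feathered-shank single-comb: 1832 × 3/16 = 343.5
  clean-shank pea-comb: 1832 × 3/16 = 343.5
  clean-shank single-comb: 1832 × 1/16 = 114.5
χ² = Σ (O − E)² / E
  feathered-shank pea-comb: (970 − 1030.5)² / 1030.5 = 3.5519
  feathered-shank single-comb: (324 − 343.5)² / 343.5 = 1.1070
  clean-shank pea-comb: (439 − 343.5)² / 343.5 = 26.5509
  clean-shank single-comb: (99 − 114.5)² / 114.5 = 2.0983
χ² = 3.5519 + 1.1070 + 26.5509 + 2.0983 = 33.3081 ≈ 33.308
Degrees of freedom = 4 − 1 = 3; critical value at α = 0.1 is 6.251.
Since 33.308 > 6.251, we reject the null hypothesis — the data do not fit the 9:3:3:1 ratio.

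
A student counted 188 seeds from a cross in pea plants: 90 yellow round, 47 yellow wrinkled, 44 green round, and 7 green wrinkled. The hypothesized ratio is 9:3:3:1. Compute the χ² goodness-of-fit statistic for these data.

10.355

The 9:3:3:1 ratio has 16 parts, so with N = 188 the expected counts are:
  yellow round: 188 × 9/16 = 105.75
  yellow wrinkled: 188 × 3/16 = 35.25
  green round: 188 × 3/16 = 35.25
  green wrinkled: 188 × 1/16 = 11.75
χ² = Σ (O − E)² / E
  yellow round: (90 − 105.75)² / 105.75 = 2.3457
  yellow wrinkled: (47 − 35.25)² / 35.25 = 3.9167
  green round: (44 − 35.25)² / 35.25 = 2.1720
  green wrinkled: (7 − 11.75)² / 11.75 = 1.9202
χ² = 2.3457 + 3.9167 + 2.1720 + 1.9202 = 10.3546 ≈ 10.355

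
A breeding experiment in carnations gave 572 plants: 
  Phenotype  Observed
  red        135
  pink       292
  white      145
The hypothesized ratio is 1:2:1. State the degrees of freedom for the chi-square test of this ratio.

2

A goodness-of-fit test with 3 phenotype classes has df = 3 − 1 = 2.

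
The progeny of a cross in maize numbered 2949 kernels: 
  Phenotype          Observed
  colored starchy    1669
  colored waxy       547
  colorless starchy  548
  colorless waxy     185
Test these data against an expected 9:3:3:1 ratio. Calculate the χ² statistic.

The 9:3:3:1 ratio has 16 parts, so with N = 2949 the expected counts are:
  colored starchy: 2949 × 9/16 = 1658.8125
  colored waxy: 2949 × 3/16 = 552.9375
  colorless starchy: 2949 × 3/16 = 552.9375
  colorless waxy: 2949 × 1/16 = 184.3125
χ² = Σ (O − E)² / E
  colored starchy: (1669 − 1658.8125)² / 1658.8125 = 0.0626
  colored waxy: (547 − 552.9375)² / 552.9375 = 0.0638
  colorless starchy: (548 − 552.9375)² / 552.9375 = 0.0441
  colorless waxy: (185 − 184.3125)² / 184.3125 = 0.0026
χ² = 0.0626 + 0.0638 + 0.0441 + 0.0026 = 0.1731 ≈ 0.173

0.173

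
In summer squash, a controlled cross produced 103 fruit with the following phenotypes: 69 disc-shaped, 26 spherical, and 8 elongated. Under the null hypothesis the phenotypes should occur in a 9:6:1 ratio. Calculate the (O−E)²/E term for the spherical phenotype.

4.127

The 9:6:1 ratio has 16 parts, so with N = 103 the expected counts are:
  disc-shaped: 103 × 9/16 = 57.9375
  spherical: 103 × 6/16 = 38.625
  elongated: 103 × 1/16 = 6.4375
Contribution of spherical: (26 − 38.625)² / 38.625 = 4.1266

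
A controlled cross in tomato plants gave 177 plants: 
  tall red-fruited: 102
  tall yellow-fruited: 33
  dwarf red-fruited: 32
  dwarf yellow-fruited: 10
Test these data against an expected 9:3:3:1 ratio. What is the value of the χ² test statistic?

Under the 9:3:3:1 hypothesis (Σ ratio = 16, N = 177):
  tall red-fruited: 177 × 9/16 = 99.5625
  tall yellow-fruited: 177 × 3/16 = 33.1875
  dwarf red-fruited: 177 × 3/16 = 33.1875
  dwarf yellow-fruited: 177 × 1/16 = 11.0625
χ² = Σ (O − E)² / E
  tall red-fruited: (102 − 99.5625)² / 99.5625 = 0.0597
  tall yellow-fruited: (33 − 33.1875)² / 33.1875 = 0.0011
  dwarf red-fruited: (32 − 33.1875)² / 33.1875 = 0.0425
  dwarf yellow-fruited: (10 − 11.0625)² / 11.0625 = 0.1020
χ² = 0.0597 + 0.0011 + 0.0425 + 0.1020 = 0.2053 ≈ 0.205

0.205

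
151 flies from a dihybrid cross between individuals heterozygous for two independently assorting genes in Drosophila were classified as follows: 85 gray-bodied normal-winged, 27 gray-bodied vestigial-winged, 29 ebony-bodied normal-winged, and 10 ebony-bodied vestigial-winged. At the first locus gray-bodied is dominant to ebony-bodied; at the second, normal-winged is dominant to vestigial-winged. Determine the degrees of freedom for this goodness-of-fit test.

3

A dihybrid F₂ with independent assortment and complete dominance at both loci gives a 9:3:3:1 phenotypic ratio.
A goodness-of-fit test with 4 phenotype classes has df = 4 − 1 = 3.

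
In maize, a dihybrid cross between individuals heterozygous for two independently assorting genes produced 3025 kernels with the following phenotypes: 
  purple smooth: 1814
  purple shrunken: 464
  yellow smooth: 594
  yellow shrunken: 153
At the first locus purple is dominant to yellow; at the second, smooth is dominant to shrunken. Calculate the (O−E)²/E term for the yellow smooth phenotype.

1.268

A dihybrid F₂ with independent assortment and complete dominance at both loci gives a 9:3:3:1 phenotypic ratio.
The 9:3:3:1 ratio has 16 parts, so with N = 3025 the expected counts are:
  purple smooth: 3025 × 9/16 = 1701.5625
  purple shrunken: 3025 × 3/16 = 567.1875
  yellow smooth: 3025 × 3/16 = 567.1875
  yellow shrunken: 3025 × 1/16 = 189.0625
Contribution of yellow smooth: (594 − 567.1875)² / 567.1875 = 1.2675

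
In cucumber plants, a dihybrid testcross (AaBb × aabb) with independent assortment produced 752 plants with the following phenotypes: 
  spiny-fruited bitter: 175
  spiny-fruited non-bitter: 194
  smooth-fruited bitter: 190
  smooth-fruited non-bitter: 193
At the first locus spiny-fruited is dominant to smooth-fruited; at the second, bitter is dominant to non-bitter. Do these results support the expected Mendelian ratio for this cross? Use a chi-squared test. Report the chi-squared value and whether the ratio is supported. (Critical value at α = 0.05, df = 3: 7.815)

1.245; consistent

A dihybrid testcross with independent assortment gives a 1:1:1:1 ratio.
The 1:1:1:1 ratio has 4 parts, so with N = 752 the expected counts are:
  spiny-fruited bitter: 752 × 1/4 = 188
  spiny-fruited non-bitter: 752 × 1/4 = 188
  smooth-fruited bitter: 752 × 1/4 = 188
  smooth-fruited non-bitter: 752 × 1/4 = 188
χ² = Σ (O − E)² / E
  spiny-fruited bitter: (175 − 188)² / 188 = 0.8989
  spiny-fruited non-bitter: (194 − 188)² / 188 = 0.1915
  smooth-fruited bitter: (190 − 188)² / 188 = 0.0213
  smooth-fruited non-bitter: (193 − 188)² / 188 = 0.1330
χ² = 0.8989 + 0.1915 + 0.0213 + 0.1330 = 1.2447 ≈ 1.245
Degrees of freedom = 4 − 1 = 3; critical value at α = 0.05 is 7.815.
Since 1.245 < 7.815, we fail to reject the null hypothesis — the data are consistent with the 1:1:1:1 ratio.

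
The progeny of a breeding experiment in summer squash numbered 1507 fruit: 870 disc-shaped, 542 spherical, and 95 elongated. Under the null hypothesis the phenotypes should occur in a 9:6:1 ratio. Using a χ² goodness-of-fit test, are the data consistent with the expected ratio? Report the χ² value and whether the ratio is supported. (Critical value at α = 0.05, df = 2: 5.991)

1.541; consistent

The 9:6:1 ratio has 16 parts, so with N = 1507 the expected counts are:
  disc-shaped: 1507 × 9/16 = 847.6875
  spherical: 1507 × 6/16 = 565.125
  elongated: 1507 × 1/16 = 94.1875
χ² = Σ (O − E)² / E
  disc-shaped: (870 − 847.6875)² / 847.6875 = 0.5873
  spherical: (542 − 565.125)² / 565.125 = 0.9463
  elongated: (95 − 94.1875)² / 94.1875 = 0.0070
χ² = 0.5873 + 0.9463 + 0.0070 = 1.5406 ≈ 1.541
Degrees of freedom = 3 − 1 = 2; critical value at α = 0.05 is 5.991.
Since 1.541 < 5.991, we fail to reject the null hypothesis — the data are consistent with the 9:6:1 ratio.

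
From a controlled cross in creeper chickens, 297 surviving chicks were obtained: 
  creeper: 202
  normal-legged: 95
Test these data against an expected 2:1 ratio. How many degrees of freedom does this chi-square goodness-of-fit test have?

1

A goodness-of-fit test with 2 phenotype classes has df = 2 − 1 = 1.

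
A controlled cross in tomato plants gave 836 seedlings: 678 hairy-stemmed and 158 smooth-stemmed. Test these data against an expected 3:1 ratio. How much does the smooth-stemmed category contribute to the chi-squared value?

12.445

Under the 3:1 hypothesis (Σ ratio = 4, N = 836):
  hairy-stemmed: 836 × 3/4 = 627
  smooth-stemmed: 836 × 1/4 = 209
Contribution of smooth-stemmed: (158 − 209)² / 209 = 12.4450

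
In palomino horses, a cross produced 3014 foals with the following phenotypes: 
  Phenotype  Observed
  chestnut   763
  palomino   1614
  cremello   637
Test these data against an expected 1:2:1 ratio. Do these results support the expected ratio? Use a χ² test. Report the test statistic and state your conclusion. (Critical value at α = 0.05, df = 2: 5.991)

The 1:2:1 ratio has 4 parts, so with N = 3014 the expected counts are:
  chestnut: 3014 × 1/4 = 753.5
  palomino: 3014 × 2/4 = 1507
  cremello: 3014 × 1/4 = 753.5
χ² = Σ (O − E)² / E
  chestnut: (763 − 753.5)² / 753.5 = 0.1198
  palomino: (1614 − 1507)² / 1507 = 7.5972
  cremello: (637 − 753.5)² / 753.5 = 18.0123
χ² = 0.1198 + 7.5972 + 18.0123 = 25.7293 ≈ 25.729
Degrees of freedom = 3 − 1 = 2; critical value at α = 0.05 is 5.991.
Since 25.729 > 5.991, we reject the null hypothesis — the data do not fit the 1:2:1 ratio.

25.729; not consistent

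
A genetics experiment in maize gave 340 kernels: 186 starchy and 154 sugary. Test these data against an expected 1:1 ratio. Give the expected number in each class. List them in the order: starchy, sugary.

170, 170

Under the 1:1 hypothesis (Σ ratio = 2, N = 340):
  starchy: 340 × 1/2 = 170
  sugary: 340 × 1/2 = 170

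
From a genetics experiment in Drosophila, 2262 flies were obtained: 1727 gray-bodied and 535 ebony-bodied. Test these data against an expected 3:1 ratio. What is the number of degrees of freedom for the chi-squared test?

1

A goodness-of-fit test with 2 phenotype classes has df = 2 − 1 = 1.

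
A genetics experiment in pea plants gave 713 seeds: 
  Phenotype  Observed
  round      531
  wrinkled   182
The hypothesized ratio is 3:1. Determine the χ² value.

Expected counts for N = 713 under a 3:1 ratio (total parts = 4):
  round: 713 × 3/4 = 534.75
  wrinkled: 713 × 1/4 = 178.25
χ² = Σ (O − E)² / E
  round: (531 − 534.75)² / 534.75 = 0.0263
  wrinkled: (182 − 178.25)² / 178.25 = 0.0789
χ² = 0.0263 + 0.0789 = 0.1052 ≈ 0.105

0.105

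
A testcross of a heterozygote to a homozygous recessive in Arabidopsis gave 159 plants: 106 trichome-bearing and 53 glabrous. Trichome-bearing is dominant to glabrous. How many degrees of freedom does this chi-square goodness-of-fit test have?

A testcross of a heterozygote (Aa × aa) gives a 1:1 phenotypic ratio.
A goodness-of-fit test with 2 phenotype classes has df = 2 − 1 = 1.

1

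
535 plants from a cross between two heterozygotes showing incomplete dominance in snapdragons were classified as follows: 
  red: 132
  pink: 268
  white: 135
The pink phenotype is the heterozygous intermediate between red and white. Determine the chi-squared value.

With incomplete dominance, a heterozygote × heterozygote cross gives a 1:2:1 phenotypic ratio.
Under the 1:2:1 hypothesis (Σ ratio = 4, N = 535):
  red: 535 × 1/4 = 133.75
  pink: 535 × 2/4 = 267.5
  white: 535 × 1/4 = 133.75
χ² = Σ (O − E)² / E
  red: (132 − 133.75)² / 133.75 = 0.0229
  pink: (268 − 267.5)² / 267.5 = 0.0009
  white: (135 − 133.75)² / 133.75 = 0.0117
χ² = 0.0229 + 0.0009 + 0.0117 = 0.0355 ≈ 0.036

0.036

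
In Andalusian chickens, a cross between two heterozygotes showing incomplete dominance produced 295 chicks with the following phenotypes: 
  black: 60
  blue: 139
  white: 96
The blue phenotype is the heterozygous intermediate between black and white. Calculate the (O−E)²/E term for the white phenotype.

6.713

With incomplete dominance, a heterozygote × heterozygote cross gives a 1:2:1 phenotypic ratio.
Total ratio parts = 4. Expected numbers out of 295:
  black: 295 × 1/4 = 73.75
  blue: 295 × 2/4 = 147.5
  white: 295 × 1/4 = 73.75
Contribution of white: (96 − 73.75)² / 73.75 = 6.7127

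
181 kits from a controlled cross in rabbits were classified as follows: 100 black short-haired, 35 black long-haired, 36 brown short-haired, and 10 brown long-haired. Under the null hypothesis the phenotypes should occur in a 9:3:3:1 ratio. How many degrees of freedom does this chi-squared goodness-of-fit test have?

A goodness-of-fit test with 4 phenotype classes has df = 4 − 1 = 3.

3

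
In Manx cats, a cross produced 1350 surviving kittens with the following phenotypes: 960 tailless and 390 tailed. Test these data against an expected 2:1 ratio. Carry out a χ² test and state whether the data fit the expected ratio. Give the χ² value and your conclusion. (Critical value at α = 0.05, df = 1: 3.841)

12.000; not consistent

Under the 2:1 hypothesis (Σ ratio = 3, N = 1350):
  tailless: 1350 × 2/3 = 900
  tailed: 1350 × 1/3 = 450
χ² = Σ (O − E)² / E
  tailless: (960 − 900)² / 900 = 4.0000
  tailed: (390 − 450)² / 450 = 8.0000
χ² = 4.0000 + 8.0000 = 12.000
Degrees of freedom = 2 − 1 = 1; critical value at α = 0.05 is 3.841.
Since 12.000 > 3.841, we reject the null hypothesis — the data do not fit the 2:1 ratio.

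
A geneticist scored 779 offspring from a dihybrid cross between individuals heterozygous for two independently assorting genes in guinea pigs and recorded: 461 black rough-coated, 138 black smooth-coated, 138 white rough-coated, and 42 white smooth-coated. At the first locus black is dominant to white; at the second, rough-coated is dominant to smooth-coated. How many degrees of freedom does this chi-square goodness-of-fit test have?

A dihybrid F₂ with independent assortment and complete dominance at both loci gives a 9:3:3:1 phenotypic ratio.
A goodness-of-fit test with 4 phenotype classes has df = 4 − 1 = 3.

3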